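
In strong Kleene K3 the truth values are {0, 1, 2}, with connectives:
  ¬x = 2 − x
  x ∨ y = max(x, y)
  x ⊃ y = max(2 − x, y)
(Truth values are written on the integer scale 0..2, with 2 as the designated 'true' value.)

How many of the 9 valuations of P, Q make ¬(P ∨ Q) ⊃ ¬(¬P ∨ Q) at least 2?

5

P = 0, Q = 0 ↦ 0  <
P = 0, Q = 1 ↦ 1  <
P = 0, Q = 2 ↦ 2  ≥
P = 1, Q = 0 ↦ 1  <
P = 1, Q = 1 ↦ 1  <
P = 1, Q = 2 ↦ 2  ≥
P = 2, Q = 0 ↦ 2  ≥
P = 2, Q = 1 ↦ 2  ≥
P = 2, Q = 2 ↦ 2  ≥
So 5 of the 9 assignments meet the threshold.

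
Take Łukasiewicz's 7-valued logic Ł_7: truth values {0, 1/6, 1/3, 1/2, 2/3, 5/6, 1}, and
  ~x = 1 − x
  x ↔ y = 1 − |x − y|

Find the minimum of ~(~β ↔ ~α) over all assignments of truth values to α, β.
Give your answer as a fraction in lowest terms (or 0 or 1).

0

Take α = 0, β = 0:
~β = ~0 = 1
~α = ~0 = 1
~β ↔ ~α = 1 ↔ 1 = 1
~(~β ↔ ~α) = ~1 = 0
No assignment yields a value below 0, so this is the minimum.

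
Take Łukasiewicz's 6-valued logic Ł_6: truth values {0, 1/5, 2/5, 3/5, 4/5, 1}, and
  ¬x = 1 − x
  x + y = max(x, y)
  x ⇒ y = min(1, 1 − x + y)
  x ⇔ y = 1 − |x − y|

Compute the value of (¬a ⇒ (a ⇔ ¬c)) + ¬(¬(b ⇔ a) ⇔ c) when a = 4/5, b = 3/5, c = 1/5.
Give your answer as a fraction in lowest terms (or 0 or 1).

¬a = ¬4/5 = 1/5
¬c = ¬1/5 = 4/5
a ⇔ ¬c = 4/5 ⇔ 4/5 = 1
¬a ⇒ (a ⇔ ¬c) = 1/5 ⇒ 1 = 1
b ⇔ a = 3/5 ⇔ 4/5 = 4/5
¬(b ⇔ a) = ¬4/5 = 1/5
¬(b ⇔ a) ⇔ c = 1/5 ⇔ 1/5 = 1
¬(¬(b ⇔ a) ⇔ c) = ¬1 = 0
(¬a ⇒ (a ⇔ ¬c)) + ¬(¬(b ⇔ a) ⇔ c) = 1 + 0 = 1

1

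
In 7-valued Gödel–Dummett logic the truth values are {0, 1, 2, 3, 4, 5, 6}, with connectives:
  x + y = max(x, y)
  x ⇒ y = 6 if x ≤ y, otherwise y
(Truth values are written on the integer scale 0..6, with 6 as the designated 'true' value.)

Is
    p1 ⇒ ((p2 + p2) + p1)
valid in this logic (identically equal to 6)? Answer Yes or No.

Yes

At p1 = 6, p2 = 3, for instance:
p2 + p2 = 3 + 3 = 3
(p2 + p2) + p1 = 3 + 6 = 6
p1 ⇒ ((p2 + p2) + p1) = 6 ⇒ 6 = 6
and checking the remaining 48 assignments likewise gives ≥ 6 in every case.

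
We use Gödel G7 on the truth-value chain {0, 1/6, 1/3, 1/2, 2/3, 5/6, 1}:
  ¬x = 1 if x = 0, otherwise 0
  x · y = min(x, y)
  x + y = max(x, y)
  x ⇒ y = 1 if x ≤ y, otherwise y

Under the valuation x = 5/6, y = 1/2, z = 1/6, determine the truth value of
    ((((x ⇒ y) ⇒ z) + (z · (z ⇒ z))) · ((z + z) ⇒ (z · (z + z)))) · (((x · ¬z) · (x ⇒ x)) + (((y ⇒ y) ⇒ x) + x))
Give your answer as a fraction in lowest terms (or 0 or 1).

1/6

x ⇒ y = 5/6 ⇒ 1/2 = 1/2
(x ⇒ y) ⇒ z = 1/2 ⇒ 1/6 = 1/6
z ⇒ z = 1/6 ⇒ 1/6 = 1
z · (z ⇒ z) = 1/6 · 1 = 1/6
((x ⇒ y) ⇒ z) + (z · (z ⇒ z)) = 1/6 + 1/6 = 1/6
z + z = 1/6 + 1/6 = 1/6
z + z = 1/6 + 1/6 = 1/6
z · (z + z) = 1/6 · 1/6 = 1/6
(z + z) ⇒ (z · (z + z)) = 1/6 ⇒ 1/6 = 1
(((x ⇒ y) ⇒ z) + (z · (z ⇒ z))) · ((z + z) ⇒ (z · (z + z))) = 1/6 · 1 = 1/6
¬z = ¬1/6 = 0
x · ¬z = 5/6 · 0 = 0
x ⇒ x = 5/6 ⇒ 5/6 = 1
(x · ¬z) · (x ⇒ x) = 0 · 1 = 0
y ⇒ y = 1/2 ⇒ 1/2 = 1
(y ⇒ y) ⇒ x = 1 ⇒ 5/6 = 5/6
((y ⇒ y) ⇒ x) + x = 5/6 + 5/6 = 5/6
((x · ¬z) · (x ⇒ x)) + (((y ⇒ y) ⇒ x) + x) = 0 + 5/6 = 5/6
((((x ⇒ y) ⇒ z) + (z · (z ⇒ z))) · ((z + z) ⇒ (z · (z + z)))) · (((x · ¬z) · (x ⇒ x)) + (((y ⇒ y) ⇒ x) + x)) = 1/6 · 5/6 = 1/6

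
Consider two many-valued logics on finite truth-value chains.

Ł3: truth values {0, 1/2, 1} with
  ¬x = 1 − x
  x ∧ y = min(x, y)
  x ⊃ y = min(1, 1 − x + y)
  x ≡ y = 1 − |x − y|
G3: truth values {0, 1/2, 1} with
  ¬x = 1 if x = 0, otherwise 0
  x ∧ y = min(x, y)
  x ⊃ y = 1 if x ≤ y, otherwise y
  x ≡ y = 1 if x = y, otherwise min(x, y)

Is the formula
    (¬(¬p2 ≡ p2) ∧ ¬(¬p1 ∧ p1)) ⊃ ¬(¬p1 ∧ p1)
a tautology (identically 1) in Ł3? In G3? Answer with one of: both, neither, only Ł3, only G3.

both

In Ł3: every assignment gives 1 — tautology.
In G3: every assignment gives 1 — tautology.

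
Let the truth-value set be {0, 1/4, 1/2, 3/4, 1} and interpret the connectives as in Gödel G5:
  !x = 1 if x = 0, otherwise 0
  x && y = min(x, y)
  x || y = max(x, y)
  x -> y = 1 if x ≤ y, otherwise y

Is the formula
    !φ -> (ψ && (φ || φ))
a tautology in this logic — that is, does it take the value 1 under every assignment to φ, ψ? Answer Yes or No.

No

Counterexample: take φ = 0, ψ = 0.
!φ = !0 = 1
φ || φ = 0 || 0 = 0
ψ && (φ || φ) = 0 && 0 = 0
!φ -> (ψ && (φ || φ)) = 1 -> 0 = 0
This gives 0 ≠ 1.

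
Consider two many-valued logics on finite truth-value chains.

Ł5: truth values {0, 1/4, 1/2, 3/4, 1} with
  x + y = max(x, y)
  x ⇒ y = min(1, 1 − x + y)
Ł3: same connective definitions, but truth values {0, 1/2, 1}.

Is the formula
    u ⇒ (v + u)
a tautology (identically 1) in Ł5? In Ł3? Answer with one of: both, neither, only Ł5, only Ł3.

In Ł5: every assignment gives 1 — tautology.
In Ł3: every assignment gives 1 — tautology.

both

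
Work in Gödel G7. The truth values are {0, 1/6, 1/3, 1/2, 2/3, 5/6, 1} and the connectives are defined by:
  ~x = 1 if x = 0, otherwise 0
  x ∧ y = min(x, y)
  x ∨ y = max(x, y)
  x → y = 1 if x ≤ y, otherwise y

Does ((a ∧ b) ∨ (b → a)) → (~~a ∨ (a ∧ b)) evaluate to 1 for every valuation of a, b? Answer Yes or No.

No

Counterexample: take a = 0, b = 0.
a ∧ b = 0 ∧ 0 = 0
b → a = 0 → 0 = 1
(a ∧ b) ∨ (b → a) = 0 ∨ 1 = 1
~a = ~0 = 1
~~a = ~1 = 0
a ∧ b = 0 ∧ 0 = 0
~~a ∨ (a ∧ b) = 0 ∨ 0 = 0
((a ∧ b) ∨ (b → a)) → (~~a ∨ (a ∧ b)) = 1 → 0 = 0
This gives 0 ≠ 1.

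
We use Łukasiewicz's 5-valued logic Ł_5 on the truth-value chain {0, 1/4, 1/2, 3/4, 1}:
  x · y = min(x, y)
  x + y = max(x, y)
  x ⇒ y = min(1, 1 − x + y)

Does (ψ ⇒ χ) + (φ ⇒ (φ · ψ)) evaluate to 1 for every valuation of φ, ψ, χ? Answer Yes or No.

Counterexample: take φ = 1/2, ψ = 1/4, χ = 0.
ψ ⇒ χ = 1/4 ⇒ 0 = 3/4
φ · ψ = 1/2 · 1/4 = 1/4
φ ⇒ (φ · ψ) = 1/2 ⇒ 1/4 = 3/4
(ψ ⇒ χ) + (φ ⇒ (φ · ψ)) = 3/4 + 3/4 = 3/4
This gives 3/4 ≠ 1.

No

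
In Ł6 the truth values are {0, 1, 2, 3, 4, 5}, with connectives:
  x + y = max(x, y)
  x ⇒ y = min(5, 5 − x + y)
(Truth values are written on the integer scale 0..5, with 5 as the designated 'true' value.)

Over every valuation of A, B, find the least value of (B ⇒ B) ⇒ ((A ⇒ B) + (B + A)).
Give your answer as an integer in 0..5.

3

Take A = 2, B = 0:
B ⇒ B = 0 ⇒ 0 = 5
A ⇒ B = 2 ⇒ 0 = 3
B + A = 0 + 2 = 2
(A ⇒ B) + (B + A) = 3 + 2 = 3
(B ⇒ B) ⇒ ((A ⇒ B) + (B + A)) = 5 ⇒ 3 = 3
No assignment yields a value below 3, so this is the minimum.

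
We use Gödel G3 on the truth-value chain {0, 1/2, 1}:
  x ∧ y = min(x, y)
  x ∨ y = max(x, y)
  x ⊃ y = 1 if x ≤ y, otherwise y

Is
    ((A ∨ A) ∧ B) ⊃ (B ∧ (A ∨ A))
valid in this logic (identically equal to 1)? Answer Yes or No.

A = 0, B = 0 ↦ 1
A = 0, B = 1/2 ↦ 1
A = 0, B = 1 ↦ 1
A = 1/2, B = 0 ↦ 1
A = 1/2, B = 1/2 ↦ 1
A = 1/2, B = 1 ↦ 1
A = 1, B = 0 ↦ 1
A = 1, B = 1/2 ↦ 1
A = 1, B = 1 ↦ 1
Every assignment gives a value ≥ 1.

Yes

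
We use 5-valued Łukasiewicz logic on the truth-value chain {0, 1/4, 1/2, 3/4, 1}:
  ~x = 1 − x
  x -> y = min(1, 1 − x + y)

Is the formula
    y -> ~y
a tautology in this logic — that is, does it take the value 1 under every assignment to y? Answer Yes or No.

No

Counterexample: take y = 3/4.
~y = ~3/4 = 1/4
y -> ~y = 3/4 -> 1/4 = 1/2
This gives 1/2 ≠ 1.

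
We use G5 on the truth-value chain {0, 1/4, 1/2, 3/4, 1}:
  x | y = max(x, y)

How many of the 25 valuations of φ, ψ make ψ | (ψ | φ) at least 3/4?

16

value 1: 9 assignments (counts)
value 3/4: 7 assignments (counts)
value 1/2: 5 assignments
value 1/4: 3 assignments
value 0: 1 assignment
So 16 of the 25 assignments meet the threshold.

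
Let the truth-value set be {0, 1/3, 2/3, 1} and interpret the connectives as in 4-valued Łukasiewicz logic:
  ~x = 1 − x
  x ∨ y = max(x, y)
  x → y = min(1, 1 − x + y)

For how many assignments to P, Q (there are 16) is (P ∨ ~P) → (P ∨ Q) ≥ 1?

P = 0, Q = 0 ↦ 0  <
P = 0, Q = 1/3 ↦ 1/3  <
P = 0, Q = 2/3 ↦ 2/3  <
P = 0, Q = 1 ↦ 1  ≥
P = 1/3, Q = 0 ↦ 2/3  <
P = 1/3, Q = 1/3 ↦ 2/3  <
P = 1/3, Q = 2/3 ↦ 1  ≥
P = 1/3, Q = 1 ↦ 1  ≥
P = 2/3, Q = 0 ↦ 1  ≥
P = 2/3, Q = 1/3 ↦ 1  ≥
P = 2/3, Q = 2/3 ↦ 1  ≥
P = 2/3, Q = 1 ↦ 1  ≥
P = 1, Q = 0 ↦ 1  ≥
P = 1, Q = 1/3 ↦ 1  ≥
P = 1, Q = 2/3 ↦ 1  ≥
P = 1, Q = 1 ↦ 1  ≥
So 11 of the 16 assignments meet the threshold.

11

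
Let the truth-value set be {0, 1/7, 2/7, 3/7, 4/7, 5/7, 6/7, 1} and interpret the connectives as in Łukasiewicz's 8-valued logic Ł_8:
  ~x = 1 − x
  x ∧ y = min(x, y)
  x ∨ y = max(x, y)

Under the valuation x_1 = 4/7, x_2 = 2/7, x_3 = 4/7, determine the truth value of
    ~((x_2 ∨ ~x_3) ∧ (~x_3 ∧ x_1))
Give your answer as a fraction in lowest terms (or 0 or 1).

~x_3 = ~4/7 = 3/7
x_2 ∨ ~x_3 = 2/7 ∨ 3/7 = 3/7
~x_3 = ~4/7 = 3/7
~x_3 ∧ x_1 = 3/7 ∧ 4/7 = 3/7
(x_2 ∨ ~x_3) ∧ (~x_3 ∧ x_1) = 3/7 ∧ 3/7 = 3/7
~((x_2 ∨ ~x_3) ∧ (~x_3 ∧ x_1)) = ~3/7 = 4/7

4/7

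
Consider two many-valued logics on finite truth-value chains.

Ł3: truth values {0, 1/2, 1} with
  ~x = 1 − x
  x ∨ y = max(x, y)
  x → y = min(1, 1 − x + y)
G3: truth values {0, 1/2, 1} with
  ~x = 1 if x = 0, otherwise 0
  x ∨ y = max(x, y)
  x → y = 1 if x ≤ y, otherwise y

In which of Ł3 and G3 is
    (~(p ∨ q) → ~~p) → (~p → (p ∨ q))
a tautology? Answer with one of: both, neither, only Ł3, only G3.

only Ł3

In Ł3: every assignment gives 1 — tautology.
In G3: at p = 0, q = 1/2 the value is 1/2 — not a tautology.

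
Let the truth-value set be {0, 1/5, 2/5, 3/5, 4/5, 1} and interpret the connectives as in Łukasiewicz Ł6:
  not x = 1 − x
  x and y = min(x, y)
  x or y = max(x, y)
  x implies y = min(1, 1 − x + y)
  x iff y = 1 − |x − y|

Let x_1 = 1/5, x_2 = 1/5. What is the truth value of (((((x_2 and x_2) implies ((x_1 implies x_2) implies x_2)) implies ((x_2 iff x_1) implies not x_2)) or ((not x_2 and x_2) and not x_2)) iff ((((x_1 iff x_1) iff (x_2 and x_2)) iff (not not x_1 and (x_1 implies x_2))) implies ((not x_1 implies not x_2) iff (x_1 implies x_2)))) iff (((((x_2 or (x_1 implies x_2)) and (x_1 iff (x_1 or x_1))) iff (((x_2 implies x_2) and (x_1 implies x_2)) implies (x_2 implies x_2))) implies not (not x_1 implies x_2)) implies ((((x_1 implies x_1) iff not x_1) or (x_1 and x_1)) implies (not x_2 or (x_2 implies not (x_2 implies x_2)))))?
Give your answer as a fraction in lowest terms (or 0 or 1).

4/5

x_2 and x_2 = 1/5 and 1/5 = 1/5
x_1 implies x_2 = 1/5 implies 1/5 = 1
(x_1 implies x_2) implies x_2 = 1 implies 1/5 = 1/5
(x_2 and x_2) implies ((x_1 implies x_2) implies x_2) = 1/5 implies 1/5 = 1
x_2 iff x_1 = 1/5 iff 1/5 = 1
not x_2 = not 1/5 = 4/5
(x_2 iff x_1) implies not x_2 = 1 implies 4/5 = 4/5
((x_2 and x_2) implies ((x_1 implies x_2) implies x_2)) implies ((x_2 iff x_1) implies not x_2) = 1 implies 4/5 = 4/5
not x_2 = not 1/5 = 4/5
not x_2 and x_2 = 4/5 and 1/5 = 1/5
not x_2 = not 1/5 = 4/5
(not x_2 and x_2) and not x_2 = 1/5 and 4/5 = 1/5
(((x_2 and x_2) implies ((x_1 implies x_2) implies x_2)) implies ((x_2 iff x_1) implies not x_2)) or ((not x_2 and x_2) and not x_2) = 4/5 or 1/5 = 4/5
x_1 iff x_1 = 1/5 iff 1/5 = 1
x_2 and x_2 = 1/5 and 1/5 = 1/5
(x_1 iff x_1) iff (x_2 and x_2) = 1 iff 1/5 = 1/5
not x_1 = not 1/5 = 4/5
not not x_1 = not 4/5 = 1/5
x_1 implies x_2 = 1/5 implies 1/5 = 1
not not x_1 and (x_1 implies x_2) = 1/5 and 1 = 1/5
((x_1 iff x_1) iff (x_2 and x_2)) iff (not not x_1 and (x_1 implies x_2)) = 1/5 iff 1/5 = 1
not x_1 = not 1/5 = 4/5
not x_2 = not 1/5 = 4/5
not x_1 implies not x_2 = 4/5 implies 4/5 = 1
x_1 implies x_2 = 1/5 implies 1/5 = 1
(not x_1 implies not x_2) iff (x_1 implies x_2) = 1 iff 1 = 1
(((x_1 iff x_1) iff (x_2 and x_2)) iff (not not x_1 and (x_1 implies x_2))) implies ((not x_1 implies not x_2) iff (x_1 implies x_2)) = 1 implies 1 = 1
((((x_2 and x_2) implies ((x_1 implies x_2) implies x_2)) implies ((x_2 iff x_1) implies not x_2)) or ((not x_2 and x_2) and not x_2)) iff ((((x_1 iff x_1) iff (x_2 and x_2)) iff (not not x_1 and (x_1 implies x_2))) implies ((not x_1 implies not x_2) iff (x_1 implies x_2))) = 4/5 iff 1 = 4/5
x_1 implies x_2 = 1/5 implies 1/5 = 1
x_2 or (x_1 implies x_2) = 1/5 or 1 = 1
x_1 or x_1 = 1/5 or 1/5 = 1/5
x_1 iff (x_1 or x_1) = 1/5 iff 1/5 = 1
(x_2 or (x_1 implies x_2)) and (x_1 iff (x_1 or x_1)) = 1 and 1 = 1
x_2 implies x_2 = 1/5 implies 1/5 = 1
x_1 implies x_2 = 1/5 implies 1/5 = 1
(x_2 implies x_2) and (x_1 implies x_2) = 1 and 1 = 1
x_2 implies x_2 = 1/5 implies 1/5 = 1
((x_2 implies x_2) and (x_1 implies x_2)) implies (x_2 implies x_2) = 1 implies 1 = 1
((x_2 or (x_1 implies x_2)) and (x_1 iff (x_1 or x_1))) iff (((x_2 implies x_2) and (x_1 implies x_2)) implies (x_2 implies x_2)) = 1 iff 1 = 1
not x_1 = not 1/5 = 4/5
not x_1 implies x_2 = 4/5 implies 1/5 = 2/5
not (not x_1 implies x_2) = not 2/5 = 3/5
(((x_2 or (x_1 implies x_2)) and (x_1 iff (x_1 or x_1))) iff (((x_2 implies x_2) and (x_1 implies x_2)) implies (x_2 implies x_2))) implies not (not x_1 implies x_2) = 1 implies 3/5 = 3/5
x_1 implies x_1 = 1/5 implies 1/5 = 1
not x_1 = not 1/5 = 4/5
(x_1 implies x_1) iff not x_1 = 1 iff 4/5 = 4/5
x_1 and x_1 = 1/5 and 1/5 = 1/5
((x_1 implies x_1) iff not x_1) or (x_1 and x_1) = 4/5 or 1/5 = 4/5
not x_2 = not 1/5 = 4/5
x_2 implies x_2 = 1/5 implies 1/5 = 1
not (x_2 implies x_2) = not 1 = 0
x_2 implies not (x_2 implies x_2) = 1/5 implies 0 = 4/5
not x_2 or (x_2 implies not (x_2 implies x_2)) = 4/5 or 4/5 = 4/5
(((x_1 implies x_1) iff not x_1) or (x_1 and x_1)) implies (not x_2 or (x_2 implies not (x_2 implies x_2))) = 4/5 implies 4/5 = 1
((((x_2 or (x_1 implies x_2)) and (x_1 iff (x_1 or x_1))) iff (((x_2 implies x_2) and (x_1 implies x_2)) implies (x_2 implies x_2))) implies not (not x_1 implies x_2)) implies ((((x_1 implies x_1) iff not x_1) or (x_1 and x_1)) implies (not x_2 or (x_2 implies not (x_2 implies x_2)))) = 3/5 implies 1 = 1
(((((x_2 and x_2) implies ((x_1 implies x_2) implies x_2)) implies ((x_2 iff x_1) implies not x_2)) or ((not x_2 and x_2) and not x_2)) iff ((((x_1 iff x_1) iff (x_2 and x_2)) iff (not not x_1 and (x_1 implies x_2))) implies ((not x_1 implies not x_2) iff (x_1 implies x_2)))) iff (((((x_2 or (x_1 implies x_2)) and (x_1 iff (x_1 or x_1))) iff (((x_2 implies x_2) and (x_1 implies x_2)) implies (x_2 implies x_2))) implies not (not x_1 implies x_2)) implies ((((x_1 implies x_1) iff not x_1) or (x_1 and x_1)) implies (not x_2 or (x_2 implies not (x_2 implies x_2))))) = 4/5 iff 1 = 4/5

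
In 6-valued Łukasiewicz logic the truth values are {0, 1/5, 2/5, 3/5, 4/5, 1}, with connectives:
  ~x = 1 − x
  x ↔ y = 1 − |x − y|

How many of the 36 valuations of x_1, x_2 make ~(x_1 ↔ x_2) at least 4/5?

value 1: 2 assignments (counts)
value 4/5: 4 assignments (counts)
value 3/5: 6 assignments
value 2/5: 8 assignments
value 1/5: 10 assignments
value 0: 6 assignments
So 6 of the 36 assignments meet the threshold.

6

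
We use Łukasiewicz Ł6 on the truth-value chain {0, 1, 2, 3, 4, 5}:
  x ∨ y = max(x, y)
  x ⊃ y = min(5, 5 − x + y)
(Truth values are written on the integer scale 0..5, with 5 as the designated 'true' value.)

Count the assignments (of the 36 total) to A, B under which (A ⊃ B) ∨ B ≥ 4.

26

value 5: 21 assignments (counts)
value 4: 5 assignments (counts)
value 3: 4 assignments
value 2: 3 assignments
value 1: 2 assignments
value 0: 1 assignment
So 26 of the 36 assignments meet the threshold.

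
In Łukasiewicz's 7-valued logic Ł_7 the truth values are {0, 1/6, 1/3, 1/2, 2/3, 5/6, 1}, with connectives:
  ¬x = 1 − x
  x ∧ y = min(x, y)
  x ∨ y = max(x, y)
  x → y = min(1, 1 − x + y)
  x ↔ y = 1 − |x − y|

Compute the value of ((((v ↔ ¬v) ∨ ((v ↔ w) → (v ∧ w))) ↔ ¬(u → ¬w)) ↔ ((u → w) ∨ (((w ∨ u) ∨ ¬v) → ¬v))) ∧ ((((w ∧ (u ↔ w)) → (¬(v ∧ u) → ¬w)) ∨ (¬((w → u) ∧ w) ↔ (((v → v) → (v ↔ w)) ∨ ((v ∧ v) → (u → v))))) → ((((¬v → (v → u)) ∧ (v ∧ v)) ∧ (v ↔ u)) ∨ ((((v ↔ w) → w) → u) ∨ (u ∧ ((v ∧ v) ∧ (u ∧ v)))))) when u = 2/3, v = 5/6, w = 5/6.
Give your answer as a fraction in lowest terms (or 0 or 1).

2/3

¬v = ¬5/6 = 1/6
v ↔ ¬v = 5/6 ↔ 1/6 = 1/3
v ↔ w = 5/6 ↔ 5/6 = 1
v ∧ w = 5/6 ∧ 5/6 = 5/6
(v ↔ w) → (v ∧ w) = 1 → 5/6 = 5/6
(v ↔ ¬v) ∨ ((v ↔ w) → (v ∧ w)) = 1/3 ∨ 5/6 = 5/6
¬w = ¬5/6 = 1/6
u → ¬w = 2/3 → 1/6 = 1/2
¬(u → ¬w) = ¬1/2 = 1/2
((v ↔ ¬v) ∨ ((v ↔ w) → (v ∧ w))) ↔ ¬(u → ¬w) = 5/6 ↔ 1/2 = 2/3
u → w = 2/3 → 5/6 = 1
w ∨ u = 5/6 ∨ 2/3 = 5/6
¬v = ¬5/6 = 1/6
(w ∨ u) ∨ ¬v = 5/6 ∨ 1/6 = 5/6
¬v = ¬5/6 = 1/6
((w ∨ u) ∨ ¬v) → ¬v = 5/6 → 1/6 = 1/3
(u → w) ∨ (((w ∨ u) ∨ ¬v) → ¬v) = 1 ∨ 1/3 = 1
(((v ↔ ¬v) ∨ ((v ↔ w) → (v ∧ w))) ↔ ¬(u → ¬w)) ↔ ((u → w) ∨ (((w ∨ u) ∨ ¬v) → ¬v)) = 2/3 ↔ 1 = 2/3
u ↔ w = 2/3 ↔ 5/6 = 5/6
w ∧ (u ↔ w) = 5/6 ∧ 5/6 = 5/6
v ∧ u = 5/6 ∧ 2/3 = 2/3
¬(v ∧ u) = ¬2/3 = 1/3
¬w = ¬5/6 = 1/6
¬(v ∧ u) → ¬w = 1/3 → 1/6 = 5/6
(w ∧ (u ↔ w)) → (¬(v ∧ u) → ¬w) = 5/6 → 5/6 = 1
w → u = 5/6 → 2/3 = 5/6
(w → u) ∧ w = 5/6 ∧ 5/6 = 5/6
¬((w → u) ∧ w) = ¬5/6 = 1/6
v → v = 5/6 → 5/6 = 1
v ↔ w = 5/6 ↔ 5/6 = 1
(v → v) → (v ↔ w) = 1 → 1 = 1
v ∧ v = 5/6 ∧ 5/6 = 5/6
u → v = 2/3 → 5/6 = 1
(v ∧ v) → (u → v) = 5/6 → 1 = 1
((v → v) → (v ↔ w)) ∨ ((v ∧ v) → (u → v)) = 1 ∨ 1 = 1
¬((w → u) ∧ w) ↔ (((v → v) → (v ↔ w)) ∨ ((v ∧ v) → (u → v))) = 1/6 ↔ 1 = 1/6
((w ∧ (u ↔ w)) → (¬(v ∧ u) → ¬w)) ∨ (¬((w → u) ∧ w) ↔ (((v → v) → (v ↔ w)) ∨ ((v ∧ v) → (u → v)))) = 1 ∨ 1/6 = 1
¬v = ¬5/6 = 1/6
v → u = 5/6 → 2/3 = 5/6
¬v → (v → u) = 1/6 → 5/6 = 1
v ∧ v = 5/6 ∧ 5/6 = 5/6
(¬v → (v → u)) ∧ (v ∧ v) = 1 ∧ 5/6 = 5/6
v ↔ u = 5/6 ↔ 2/3 = 5/6
((¬v → (v → u)) ∧ (v ∧ v)) ∧ (v ↔ u) = 5/6 ∧ 5/6 = 5/6
v ↔ w = 5/6 ↔ 5/6 = 1
(v ↔ w) → w = 1 → 5/6 = 5/6
((v ↔ w) → w) → u = 5/6 → 2/3 = 5/6
v ∧ v = 5/6 ∧ 5/6 = 5/6
u ∧ v = 2/3 ∧ 5/6 = 2/3
(v ∧ v) ∧ (u ∧ v) = 5/6 ∧ 2/3 = 2/3
u ∧ ((v ∧ v) ∧ (u ∧ v)) = 2/3 ∧ 2/3 = 2/3
(((v ↔ w) → w) → u) ∨ (u ∧ ((v ∧ v) ∧ (u ∧ v))) = 5/6 ∨ 2/3 = 5/6
(((¬v → (v → u)) ∧ (v ∧ v)) ∧ (v ↔ u)) ∨ ((((v ↔ w) → w) → u) ∨ (u ∧ ((v ∧ v) ∧ (u ∧ v)))) = 5/6 ∨ 5/6 = 5/6
(((w ∧ (u ↔ w)) → (¬(v ∧ u) → ¬w)) ∨ (¬((w → u) ∧ w) ↔ (((v → v) → (v ↔ w)) ∨ ((v ∧ v) → (u → v))))) → ((((¬v → (v → u)) ∧ (v ∧ v)) ∧ (v ↔ u)) ∨ ((((v ↔ w) → w) → u) ∨ (u ∧ ((v ∧ v) ∧ (u ∧ v))))) = 1 → 5/6 = 5/6
((((v ↔ ¬v) ∨ ((v ↔ w) → (v ∧ w))) ↔ ¬(u → ¬w)) ↔ ((u → w) ∨ (((w ∨ u) ∨ ¬v) → ¬v))) ∧ ((((w ∧ (u ↔ w)) → (¬(v ∧ u) → ¬w)) ∨ (¬((w → u) ∧ w) ↔ (((v → v) → (v ↔ w)) ∨ ((v ∧ v) → (u → v))))) → ((((¬v → (v → u)) ∧ (v ∧ v)) ∧ (v ↔ u)) ∨ ((((v ↔ w) → w) → u) ∨ (u ∧ ((v ∧ v) ∧ (u ∧ v)))))) = 2/3 ∧ 5/6 = 2/3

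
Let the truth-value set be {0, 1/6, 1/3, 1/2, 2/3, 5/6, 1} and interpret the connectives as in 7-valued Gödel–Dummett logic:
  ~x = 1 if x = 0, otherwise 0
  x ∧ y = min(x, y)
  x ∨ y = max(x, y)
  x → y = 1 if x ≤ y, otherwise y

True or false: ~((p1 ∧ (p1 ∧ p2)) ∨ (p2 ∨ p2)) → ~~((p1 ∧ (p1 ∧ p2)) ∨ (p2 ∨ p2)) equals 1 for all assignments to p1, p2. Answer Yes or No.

Counterexample: take p1 = 0, p2 = 0.
p1 ∧ p2 = 0 ∧ 0 = 0
p1 ∧ (p1 ∧ p2) = 0 ∧ 0 = 0
p2 ∨ p2 = 0 ∨ 0 = 0
(p1 ∧ (p1 ∧ p2)) ∨ (p2 ∨ p2) = 0 ∨ 0 = 0
~((p1 ∧ (p1 ∧ p2)) ∨ (p2 ∨ p2)) = ~0 = 1
~((p1 ∧ (p1 ∧ p2)) ∨ (p2 ∨ p2)) = ~0 = 1
~~((p1 ∧ (p1 ∧ p2)) ∨ (p2 ∨ p2)) = ~1 = 0
~((p1 ∧ (p1 ∧ p2)) ∨ (p2 ∨ p2)) → ~~((p1 ∧ (p1 ∧ p2)) ∨ (p2 ∨ p2)) = 1 → 0 = 0
This gives 0 ≠ 1.

No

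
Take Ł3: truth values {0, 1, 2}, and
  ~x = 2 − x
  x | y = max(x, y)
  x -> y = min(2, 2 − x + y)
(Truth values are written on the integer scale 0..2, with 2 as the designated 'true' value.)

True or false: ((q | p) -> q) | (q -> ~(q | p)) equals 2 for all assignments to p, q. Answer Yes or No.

Counterexample: take p = 2, q = 1.
q | p = 1 | 2 = 2
(q | p) -> q = 2 -> 1 = 1
q | p = 1 | 2 = 2
~(q | p) = ~2 = 0
q -> ~(q | p) = 1 -> 0 = 1
((q | p) -> q) | (q -> ~(q | p)) = 1 | 1 = 1
This gives 1 ≠ 2.

No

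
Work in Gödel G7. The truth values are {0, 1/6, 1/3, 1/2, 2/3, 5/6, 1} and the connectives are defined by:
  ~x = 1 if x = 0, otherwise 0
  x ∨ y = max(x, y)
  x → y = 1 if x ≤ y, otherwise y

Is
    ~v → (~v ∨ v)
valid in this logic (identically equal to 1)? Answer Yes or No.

v = 0 ↦ 1
v = 1/6 ↦ 1
v = 1/3 ↦ 1
v = 1/2 ↦ 1
v = 2/3 ↦ 1
v = 5/6 ↦ 1
v = 1 ↦ 1
Every assignment gives a value ≥ 1.

Yes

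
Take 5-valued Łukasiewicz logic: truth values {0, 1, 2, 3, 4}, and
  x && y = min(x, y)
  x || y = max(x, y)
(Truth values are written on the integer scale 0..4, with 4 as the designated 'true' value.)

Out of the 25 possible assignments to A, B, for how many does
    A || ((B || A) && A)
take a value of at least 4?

value 4: 5 assignments (counts)
value 3: 5 assignments
value 2: 5 assignments
value 1: 5 assignments
value 0: 5 assignments
So 5 of the 25 assignments meet the threshold.

5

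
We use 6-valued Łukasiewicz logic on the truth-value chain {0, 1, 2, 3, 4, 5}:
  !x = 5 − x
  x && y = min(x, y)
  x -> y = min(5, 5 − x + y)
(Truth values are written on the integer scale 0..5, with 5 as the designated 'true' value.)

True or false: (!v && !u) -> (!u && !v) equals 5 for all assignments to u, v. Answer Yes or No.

Yes

At u = 3, v = 4, for instance:
!v = !4 = 1
!u = !3 = 2
!v && !u = 1 && 2 = 1
!u && !v = 2 && 1 = 1
(!v && !u) -> (!u && !v) = 1 -> 1 = 5
and checking the remaining 35 assignments likewise gives ≥ 5 in every case.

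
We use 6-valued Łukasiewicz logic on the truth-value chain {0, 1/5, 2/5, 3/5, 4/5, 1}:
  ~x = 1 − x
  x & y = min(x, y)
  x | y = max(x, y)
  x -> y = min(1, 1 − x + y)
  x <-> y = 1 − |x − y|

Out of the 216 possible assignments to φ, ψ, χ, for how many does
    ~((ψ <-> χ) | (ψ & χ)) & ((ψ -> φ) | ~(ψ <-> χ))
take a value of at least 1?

value 1: 12 assignments (counts)
value 4/5: 24 assignments
value 3/5: 36 assignments
value 2/5: 48 assignments
value 1/5: 60 assignments
value 0: 36 assignments
So 12 of the 216 assignments meet the threshold.

12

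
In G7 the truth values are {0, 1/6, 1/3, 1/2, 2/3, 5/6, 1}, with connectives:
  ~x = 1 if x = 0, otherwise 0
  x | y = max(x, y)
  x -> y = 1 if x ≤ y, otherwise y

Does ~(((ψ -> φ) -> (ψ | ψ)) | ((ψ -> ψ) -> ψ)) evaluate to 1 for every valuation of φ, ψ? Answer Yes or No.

Counterexample: take φ = 0, ψ = 1/6.
ψ -> φ = 1/6 -> 0 = 0
ψ | ψ = 1/6 | 1/6 = 1/6
(ψ -> φ) -> (ψ | ψ) = 0 -> 1/6 = 1
ψ -> ψ = 1/6 -> 1/6 = 1
(ψ -> ψ) -> ψ = 1 -> 1/6 = 1/6
((ψ -> φ) -> (ψ | ψ)) | ((ψ -> ψ) -> ψ) = 1 | 1/6 = 1
~(((ψ -> φ) -> (ψ | ψ)) | ((ψ -> ψ) -> ψ)) = ~1 = 0
This gives 0 ≠ 1.

No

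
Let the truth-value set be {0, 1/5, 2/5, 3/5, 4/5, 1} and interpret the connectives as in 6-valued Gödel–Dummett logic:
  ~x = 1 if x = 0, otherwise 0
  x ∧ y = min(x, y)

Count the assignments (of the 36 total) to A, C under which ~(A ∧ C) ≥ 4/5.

value 1: 11 assignments (counts)
value 0: 25 assignments
So 11 of the 36 assignments meet the threshold.

11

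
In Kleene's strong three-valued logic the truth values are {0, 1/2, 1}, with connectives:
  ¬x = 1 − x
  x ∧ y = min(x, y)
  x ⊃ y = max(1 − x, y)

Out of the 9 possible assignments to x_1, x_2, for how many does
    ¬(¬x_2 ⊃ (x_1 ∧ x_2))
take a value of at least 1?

3

x_1 = 0, x_2 = 0 ↦ 1  ≥
x_1 = 0, x_2 = 1/2 ↦ 1/2  <
x_1 = 0, x_2 = 1 ↦ 0  <
x_1 = 1/2, x_2 = 0 ↦ 1  ≥
x_1 = 1/2, x_2 = 1/2 ↦ 1/2  <
x_1 = 1/2, x_2 = 1 ↦ 0  <
x_1 = 1, x_2 = 0 ↦ 1  ≥
x_1 = 1, x_2 = 1/2 ↦ 1/2  <
x_1 = 1, x_2 = 1 ↦ 0  <
So 3 of the 9 assignments meet the threshold.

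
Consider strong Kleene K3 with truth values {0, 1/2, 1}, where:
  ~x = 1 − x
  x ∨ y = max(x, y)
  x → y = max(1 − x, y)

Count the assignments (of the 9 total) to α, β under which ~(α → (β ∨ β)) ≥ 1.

1

α = 0, β = 0 ↦ 0  <
α = 0, β = 1/2 ↦ 0  <
α = 0, β = 1 ↦ 0  <
α = 1/2, β = 0 ↦ 1/2  <
α = 1/2, β = 1/2 ↦ 1/2  <
α = 1/2, β = 1 ↦ 0  <
α = 1, β = 0 ↦ 1  ≥
α = 1, β = 1/2 ↦ 1/2  <
α = 1, β = 1 ↦ 0  <
So 1 of the 9 assignments meets the threshold.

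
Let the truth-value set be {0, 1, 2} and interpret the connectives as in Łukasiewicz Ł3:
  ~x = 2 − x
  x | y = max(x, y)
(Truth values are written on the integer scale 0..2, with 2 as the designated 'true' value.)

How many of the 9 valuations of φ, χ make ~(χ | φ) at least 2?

1

φ = 0, χ = 0 ↦ 2  ≥
φ = 0, χ = 1 ↦ 1  <
φ = 0, χ = 2 ↦ 0  <
φ = 1, χ = 0 ↦ 1  <
φ = 1, χ = 1 ↦ 1  <
φ = 1, χ = 2 ↦ 0  <
φ = 2, χ = 0 ↦ 0  <
φ = 2, χ = 1 ↦ 0  <
φ = 2, χ = 2 ↦ 0  <
So 1 of the 9 assignments meets the threshold.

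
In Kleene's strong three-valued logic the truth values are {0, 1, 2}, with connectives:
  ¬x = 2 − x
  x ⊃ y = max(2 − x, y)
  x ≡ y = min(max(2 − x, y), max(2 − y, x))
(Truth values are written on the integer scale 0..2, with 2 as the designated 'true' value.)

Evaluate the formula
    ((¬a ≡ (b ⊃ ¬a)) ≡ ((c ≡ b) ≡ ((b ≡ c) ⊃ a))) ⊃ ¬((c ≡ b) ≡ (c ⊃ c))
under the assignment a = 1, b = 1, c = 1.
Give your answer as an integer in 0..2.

1

¬a = ¬1 = 1
¬a = ¬1 = 1
b ⊃ ¬a = 1 ⊃ 1 = 1
¬a ≡ (b ⊃ ¬a) = 1 ≡ 1 = 1
c ≡ b = 1 ≡ 1 = 1
b ≡ c = 1 ≡ 1 = 1
(b ≡ c) ⊃ a = 1 ⊃ 1 = 1
(c ≡ b) ≡ ((b ≡ c) ⊃ a) = 1 ≡ 1 = 1
(¬a ≡ (b ⊃ ¬a)) ≡ ((c ≡ b) ≡ ((b ≡ c) ⊃ a)) = 1 ≡ 1 = 1
c ≡ b = 1 ≡ 1 = 1
c ⊃ c = 1 ⊃ 1 = 1
(c ≡ b) ≡ (c ⊃ c) = 1 ≡ 1 = 1
¬((c ≡ b) ≡ (c ⊃ c)) = ¬1 = 1
((¬a ≡ (b ⊃ ¬a)) ≡ ((c ≡ b) ≡ ((b ≡ c) ⊃ a))) ⊃ ¬((c ≡ b) ≡ (c ⊃ c)) = 1 ⊃ 1 = 1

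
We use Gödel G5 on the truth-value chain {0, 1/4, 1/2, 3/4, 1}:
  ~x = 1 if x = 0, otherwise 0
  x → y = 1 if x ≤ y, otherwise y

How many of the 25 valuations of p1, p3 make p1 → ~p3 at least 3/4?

value 1: 9 assignments (counts)
value 0: 16 assignments
So 9 of the 25 assignments meet the threshold.

9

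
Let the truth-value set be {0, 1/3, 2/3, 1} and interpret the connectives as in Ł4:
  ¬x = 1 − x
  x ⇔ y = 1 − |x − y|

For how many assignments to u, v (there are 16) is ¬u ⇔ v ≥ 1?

u = 0, v = 0 ↦ 0  <
u = 0, v = 1/3 ↦ 1/3  <
u = 0, v = 2/3 ↦ 2/3  <
u = 0, v = 1 ↦ 1  ≥
u = 1/3, v = 0 ↦ 1/3  <
u = 1/3, v = 1/3 ↦ 2/3  <
u = 1/3, v = 2/3 ↦ 1  ≥
u = 1/3, v = 1 ↦ 2/3  <
u = 2/3, v = 0 ↦ 2/3  <
u = 2/3, v = 1/3 ↦ 1  ≥
u = 2/3, v = 2/3 ↦ 2/3  <
u = 2/3, v = 1 ↦ 1/3  <
u = 1, v = 0 ↦ 1  ≥
u = 1, v = 1/3 ↦ 2/3  <
u = 1, v = 2/3 ↦ 1/3  <
u = 1, v = 1 ↦ 0  <
So 4 of the 16 assignments meet the threshold.

4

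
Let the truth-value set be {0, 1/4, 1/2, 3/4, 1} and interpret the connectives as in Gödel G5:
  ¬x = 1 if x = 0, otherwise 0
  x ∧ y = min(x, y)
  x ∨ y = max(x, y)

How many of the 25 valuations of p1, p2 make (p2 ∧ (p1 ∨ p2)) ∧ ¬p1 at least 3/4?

2

value 1: 1 assignment (counts)
value 3/4: 1 assignment (counts)
value 1/2: 1 assignment
value 1/4: 1 assignment
value 0: 21 assignments
So 2 of the 25 assignments meet the threshold.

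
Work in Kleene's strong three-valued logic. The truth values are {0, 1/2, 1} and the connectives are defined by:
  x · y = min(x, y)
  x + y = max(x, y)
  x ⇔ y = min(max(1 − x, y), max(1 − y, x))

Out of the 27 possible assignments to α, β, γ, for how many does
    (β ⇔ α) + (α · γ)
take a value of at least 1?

8

value 1: 8 assignments (counts)
value 1/2: 15 assignments
value 0: 4 assignments
So 8 of the 27 assignments meet the threshold.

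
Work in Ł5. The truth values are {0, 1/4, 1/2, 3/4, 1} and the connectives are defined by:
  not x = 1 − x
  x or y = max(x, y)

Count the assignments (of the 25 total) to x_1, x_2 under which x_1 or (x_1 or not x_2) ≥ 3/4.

value 1: 9 assignments (counts)
value 3/4: 7 assignments (counts)
value 1/2: 5 assignments
value 1/4: 3 assignments
value 0: 1 assignment
So 16 of the 25 assignments meet the threshold.

16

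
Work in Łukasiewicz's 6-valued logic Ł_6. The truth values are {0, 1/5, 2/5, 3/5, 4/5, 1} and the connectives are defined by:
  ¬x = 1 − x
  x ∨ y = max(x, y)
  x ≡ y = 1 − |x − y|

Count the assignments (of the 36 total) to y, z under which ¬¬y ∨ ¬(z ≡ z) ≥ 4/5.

value 1: 6 assignments (counts)
value 4/5: 6 assignments (counts)
value 3/5: 6 assignments
value 2/5: 6 assignments
value 1/5: 6 assignments
value 0: 6 assignments
So 12 of the 36 assignments meet the threshold.

12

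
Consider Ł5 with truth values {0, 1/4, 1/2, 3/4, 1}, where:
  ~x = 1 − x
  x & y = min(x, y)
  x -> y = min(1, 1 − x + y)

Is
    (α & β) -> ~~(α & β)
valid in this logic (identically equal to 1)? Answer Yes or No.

At α = 1/4, β = 1, for instance:
α & β = 1/4 & 1 = 1/4
~(α & β) = ~1/4 = 3/4
~~(α & β) = ~3/4 = 1/4
(α & β) -> ~~(α & β) = 1/4 -> 1/4 = 1
and checking the remaining 24 assignments likewise gives ≥ 1 in every case.

Yes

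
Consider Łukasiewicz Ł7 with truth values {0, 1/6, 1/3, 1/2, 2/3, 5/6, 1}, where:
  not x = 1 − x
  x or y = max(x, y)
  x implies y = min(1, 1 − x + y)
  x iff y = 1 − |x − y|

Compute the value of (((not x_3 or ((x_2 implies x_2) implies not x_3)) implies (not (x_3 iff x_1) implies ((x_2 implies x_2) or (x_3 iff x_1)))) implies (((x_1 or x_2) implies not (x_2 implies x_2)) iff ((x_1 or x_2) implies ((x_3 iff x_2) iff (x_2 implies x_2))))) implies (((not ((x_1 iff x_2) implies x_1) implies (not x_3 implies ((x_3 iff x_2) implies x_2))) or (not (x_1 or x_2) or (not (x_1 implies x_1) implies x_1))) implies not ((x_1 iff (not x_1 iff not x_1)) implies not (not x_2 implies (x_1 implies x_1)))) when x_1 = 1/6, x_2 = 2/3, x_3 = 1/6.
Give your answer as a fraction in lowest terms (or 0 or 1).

not x_3 = not 1/6 = 5/6
x_2 implies x_2 = 2/3 implies 2/3 = 1
not x_3 = not 1/6 = 5/6
(x_2 implies x_2) implies not x_3 = 1 implies 5/6 = 5/6
not x_3 or ((x_2 implies x_2) implies not x_3) = 5/6 or 5/6 = 5/6
x_3 iff x_1 = 1/6 iff 1/6 = 1
not (x_3 iff x_1) = not 1 = 0
x_2 implies x_2 = 2/3 implies 2/3 = 1
x_3 iff x_1 = 1/6 iff 1/6 = 1
(x_2 implies x_2) or (x_3 iff x_1) = 1 or 1 = 1
not (x_3 iff x_1) implies ((x_2 implies x_2) or (x_3 iff x_1)) = 0 implies 1 = 1
(not x_3 or ((x_2 implies x_2) implies not x_3)) implies (not (x_3 iff x_1) implies ((x_2 implies x_2) or (x_3 iff x_1))) = 5/6 implies 1 = 1
x_1 or x_2 = 1/6 or 2/3 = 2/3
x_2 implies x_2 = 2/3 implies 2/3 = 1
not (x_2 implies x_2) = not 1 = 0
(x_1 or x_2) implies not (x_2 implies x_2) = 2/3 implies 0 = 1/3
x_1 or x_2 = 1/6 or 2/3 = 2/3
x_3 iff x_2 = 1/6 iff 2/3 = 1/2
x_2 implies x_2 = 2/3 implies 2/3 = 1
(x_3 iff x_2) iff (x_2 implies x_2) = 1/2 iff 1 = 1/2
(x_1 or x_2) implies ((x_3 iff x_2) iff (x_2 implies x_2)) = 2/3 implies 1/2 = 5/6
((x_1 or x_2) implies not (x_2 implies x_2)) iff ((x_1 or x_2) implies ((x_3 iff x_2) iff (x_2 implies x_2))) = 1/3 iff 5/6 = 1/2
((not x_3 or ((x_2 implies x_2) implies not x_3)) implies (not (x_3 iff x_1) implies ((x_2 implies x_2) or (x_3 iff x_1)))) implies (((x_1 or x_2) implies not (x_2 implies x_2)) iff ((x_1 or x_2) implies ((x_3 iff x_2) iff (x_2 implies x_2)))) = 1 implies 1/2 = 1/2
x_1 iff x_2 = 1/6 iff 2/3 = 1/2
(x_1 iff x_2) implies x_1 = 1/2 implies 1/6 = 2/3
not ((x_1 iff x_2) implies x_1) = not 2/3 = 1/3
not x_3 = not 1/6 = 5/6
x_3 iff x_2 = 1/6 iff 2/3 = 1/2
(x_3 iff x_2) implies x_2 = 1/2 implies 2/3 = 1
not x_3 implies ((x_3 iff x_2) implies x_2) = 5/6 implies 1 = 1
not ((x_1 iff x_2) implies x_1) implies (not x_3 implies ((x_3 iff x_2) implies x_2)) = 1/3 implies 1 = 1
x_1 or x_2 = 1/6 or 2/3 = 2/3
not (x_1 or x_2) = not 2/3 = 1/3
x_1 implies x_1 = 1/6 implies 1/6 = 1
not (x_1 implies x_1) = not 1 = 0
not (x_1 implies x_1) implies x_1 = 0 implies 1/6 = 1
not (x_1 or x_2) or (not (x_1 implies x_1) implies x_1) = 1/3 or 1 = 1
(not ((x_1 iff x_2) implies x_1) implies (not x_3 implies ((x_3 iff x_2) implies x_2))) or (not (x_1 or x_2) or (not (x_1 implies x_1) implies x_1)) = 1 or 1 = 1
not x_1 = not 1/6 = 5/6
not x_1 = not 1/6 = 5/6
not x_1 iff not x_1 = 5/6 iff 5/6 = 1
x_1 iff (not x_1 iff not x_1) = 1/6 iff 1 = 1/6
not x_2 = not 2/3 = 1/3
x_1 implies x_1 = 1/6 implies 1/6 = 1
not x_2 implies (x_1 implies x_1) = 1/3 implies 1 = 1
not (not x_2 implies (x_1 implies x_1)) = not 1 = 0
(x_1 iff (not x_1 iff not x_1)) implies not (not x_2 implies (x_1 implies x_1)) = 1/6 implies 0 = 5/6
not ((x_1 iff (not x_1 iff not x_1)) implies not (not x_2 implies (x_1 implies x_1))) = not 5/6 = 1/6
((not ((x_1 iff x_2) implies x_1) implies (not x_3 implies ((x_3 iff x_2) implies x_2))) or (not (x_1 or x_2) or (not (x_1 implies x_1) implies x_1))) implies not ((x_1 iff (not x_1 iff not x_1)) implies not (not x_2 implies (x_1 implies x_1))) = 1 implies 1/6 = 1/6
(((not x_3 or ((x_2 implies x_2) implies not x_3)) implies (not (x_3 iff x_1) implies ((x_2 implies x_2) or (x_3 iff x_1)))) implies (((x_1 or x_2) implies not (x_2 implies x_2)) iff ((x_1 or x_2) implies ((x_3 iff x_2) iff (x_2 implies x_2))))) implies (((not ((x_1 iff x_2) implies x_1) implies (not x_3 implies ((x_3 iff x_2) implies x_2))) or (not (x_1 or x_2) or (not (x_1 implies x_1) implies x_1))) implies not ((x_1 iff (not x_1 iff not x_1)) implies not (not x_2 implies (x_1 implies x_1)))) = 1/2 implies 1/6 = 2/3

2/3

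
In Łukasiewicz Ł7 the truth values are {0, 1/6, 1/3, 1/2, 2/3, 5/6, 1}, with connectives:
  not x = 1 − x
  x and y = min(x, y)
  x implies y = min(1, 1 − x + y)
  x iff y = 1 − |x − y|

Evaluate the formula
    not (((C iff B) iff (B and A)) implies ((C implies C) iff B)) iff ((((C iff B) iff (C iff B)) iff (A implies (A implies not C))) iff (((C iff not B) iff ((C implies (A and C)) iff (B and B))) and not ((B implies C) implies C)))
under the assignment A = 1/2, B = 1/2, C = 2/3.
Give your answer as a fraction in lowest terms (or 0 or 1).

5/6

C iff B = 2/3 iff 1/2 = 5/6
B and A = 1/2 and 1/2 = 1/2
(C iff B) iff (B and A) = 5/6 iff 1/2 = 2/3
C implies C = 2/3 implies 2/3 = 1
(C implies C) iff B = 1 iff 1/2 = 1/2
((C iff B) iff (B and A)) implies ((C implies C) iff B) = 2/3 implies 1/2 = 5/6
not (((C iff B) iff (B and A)) implies ((C implies C) iff B)) = not 5/6 = 1/6
C iff B = 2/3 iff 1/2 = 5/6
C iff B = 2/3 iff 1/2 = 5/6
(C iff B) iff (C iff B) = 5/6 iff 5/6 = 1
not C = not 2/3 = 1/3
A implies not C = 1/2 implies 1/3 = 5/6
A implies (A implies not C) = 1/2 implies 5/6 = 1
((C iff B) iff (C iff B)) iff (A implies (A implies not C)) = 1 iff 1 = 1
not B = not 1/2 = 1/2
C iff not B = 2/3 iff 1/2 = 5/6
A and C = 1/2 and 2/3 = 1/2
C implies (A and C) = 2/3 implies 1/2 = 5/6
B and B = 1/2 and 1/2 = 1/2
(C implies (A and C)) iff (B and B) = 5/6 iff 1/2 = 2/3
(C iff not B) iff ((C implies (A and C)) iff (B and B)) = 5/6 iff 2/3 = 5/6
B implies C = 1/2 implies 2/3 = 1
(B implies C) implies C = 1 implies 2/3 = 2/3
not ((B implies C) implies C) = not 2/3 = 1/3
((C iff not B) iff ((C implies (A and C)) iff (B and B))) and not ((B implies C) implies C) = 5/6 and 1/3 = 1/3
(((C iff B) iff (C iff B)) iff (A implies (A implies not C))) iff (((C iff not B) iff ((C implies (A and C)) iff (B and B))) and not ((B implies C) implies C)) = 1 iff 1/3 = 1/3
not (((C iff B) iff (B and A)) implies ((C implies C) iff B)) iff ((((C iff B) iff (C iff B)) iff (A implies (A implies not C))) iff (((C iff not B) iff ((C implies (A and C)) iff (B and B))) and not ((B implies C) implies C))) = 1/6 iff 1/3 = 5/6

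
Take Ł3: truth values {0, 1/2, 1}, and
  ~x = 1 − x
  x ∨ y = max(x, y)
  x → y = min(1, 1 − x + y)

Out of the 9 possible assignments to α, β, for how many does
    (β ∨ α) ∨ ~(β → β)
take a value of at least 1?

α = 0, β = 0 ↦ 0  <
α = 0, β = 1/2 ↦ 1/2  <
α = 0, β = 1 ↦ 1  ≥
α = 1/2, β = 0 ↦ 1/2  <
α = 1/2, β = 1/2 ↦ 1/2  <
α = 1/2, β = 1 ↦ 1  ≥
α = 1, β = 0 ↦ 1  ≥
α = 1, β = 1/2 ↦ 1  ≥
α = 1, β = 1 ↦ 1  ≥
So 5 of the 9 assignments meet the threshold.

5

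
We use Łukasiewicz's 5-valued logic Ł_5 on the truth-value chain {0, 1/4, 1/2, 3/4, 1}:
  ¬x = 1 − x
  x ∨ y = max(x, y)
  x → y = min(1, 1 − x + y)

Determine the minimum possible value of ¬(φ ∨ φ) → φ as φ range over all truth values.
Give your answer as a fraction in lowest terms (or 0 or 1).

0

Take φ = 0:
φ ∨ φ = 0 ∨ 0 = 0
¬(φ ∨ φ) = ¬0 = 1
¬(φ ∨ φ) → φ = 1 → 0 = 0
No assignment yields a value below 0, so this is the minimum.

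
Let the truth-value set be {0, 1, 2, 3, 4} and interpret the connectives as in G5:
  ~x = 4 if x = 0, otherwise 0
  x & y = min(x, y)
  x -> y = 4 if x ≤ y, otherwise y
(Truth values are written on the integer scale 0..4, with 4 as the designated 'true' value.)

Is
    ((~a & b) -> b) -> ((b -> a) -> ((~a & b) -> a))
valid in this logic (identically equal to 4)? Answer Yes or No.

At a = 4, b = 1, for instance:
~a = ~4 = 0
~a & b = 0 & 1 = 0
(~a & b) -> b = 0 -> 1 = 4
b -> a = 1 -> 4 = 4
(~a & b) -> a = 0 -> 4 = 4
(b -> a) -> ((~a & b) -> a) = 4 -> 4 = 4
((~a & b) -> b) -> ((b -> a) -> ((~a & b) -> a)) = 4 -> 4 = 4
and checking the remaining 24 assignments likewise gives ≥ 4 in every case.

Yes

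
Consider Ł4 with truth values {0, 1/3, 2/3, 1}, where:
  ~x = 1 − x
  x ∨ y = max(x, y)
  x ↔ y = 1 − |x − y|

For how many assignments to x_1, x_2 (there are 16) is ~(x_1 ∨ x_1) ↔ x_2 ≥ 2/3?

10

x_1 = 0, x_2 = 0 ↦ 0  <
x_1 = 0, x_2 = 1/3 ↦ 1/3  <
x_1 = 0, x_2 = 2/3 ↦ 2/3  ≥
x_1 = 0, x_2 = 1 ↦ 1  ≥
x_1 = 1/3, x_2 = 0 ↦ 1/3  <
x_1 = 1/3, x_2 = 1/3 ↦ 2/3  ≥
x_1 = 1/3, x_2 = 2/3 ↦ 1  ≥
x_1 = 1/3, x_2 = 1 ↦ 2/3  ≥
x_1 = 2/3, x_2 = 0 ↦ 2/3  ≥
x_1 = 2/3, x_2 = 1/3 ↦ 1  ≥
x_1 = 2/3, x_2 = 2/3 ↦ 2/3  ≥
x_1 = 2/3, x_2 = 1 ↦ 1/3  <
x_1 = 1, x_2 = 0 ↦ 1  ≥
x_1 = 1, x_2 = 1/3 ↦ 2/3  ≥
x_1 = 1, x_2 = 2/3 ↦ 1/3  <
x_1 = 1, x_2 = 1 ↦ 0  <
So 10 of the 16 assignments meet the threshold.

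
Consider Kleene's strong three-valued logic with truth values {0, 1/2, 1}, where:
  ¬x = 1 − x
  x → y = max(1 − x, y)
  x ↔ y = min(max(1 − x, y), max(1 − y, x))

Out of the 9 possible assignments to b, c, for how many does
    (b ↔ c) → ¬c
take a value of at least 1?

4

b = 0, c = 0 ↦ 1  ≥
b = 0, c = 1/2 ↦ 1/2  <
b = 0, c = 1 ↦ 1  ≥
b = 1/2, c = 0 ↦ 1  ≥
b = 1/2, c = 1/2 ↦ 1/2  <
b = 1/2, c = 1 ↦ 1/2  <
b = 1, c = 0 ↦ 1  ≥
b = 1, c = 1/2 ↦ 1/2  <
b = 1, c = 1 ↦ 0  <
So 4 of the 9 assignments meet the threshold.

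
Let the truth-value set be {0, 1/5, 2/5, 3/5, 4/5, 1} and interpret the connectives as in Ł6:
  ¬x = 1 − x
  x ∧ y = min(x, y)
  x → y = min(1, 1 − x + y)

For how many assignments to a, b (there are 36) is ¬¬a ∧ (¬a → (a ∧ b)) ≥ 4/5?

12

value 1: 6 assignments (counts)
value 4/5: 6 assignments (counts)
value 3/5: 6 assignments
value 2/5: 6 assignments
value 1/5: 6 assignments
value 0: 6 assignments
So 12 of the 36 assignments meet the threshold.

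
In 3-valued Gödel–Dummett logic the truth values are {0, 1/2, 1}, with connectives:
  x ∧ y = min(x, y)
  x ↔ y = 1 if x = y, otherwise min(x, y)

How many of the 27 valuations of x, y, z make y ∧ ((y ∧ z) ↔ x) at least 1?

value 1: 3 assignments (counts)
value 1/2: 7 assignments
value 0: 17 assignments
So 3 of the 27 assignments meet the threshold.

3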